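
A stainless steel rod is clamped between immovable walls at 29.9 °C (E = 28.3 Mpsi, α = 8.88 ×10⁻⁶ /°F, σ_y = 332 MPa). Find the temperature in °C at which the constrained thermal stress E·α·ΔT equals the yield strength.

E = 28.3 Mpsi = 195.1 GPa.
α = 8.88×10⁻⁶/°F × 9/5 = 16.0×10⁻⁶/K.
E·α·ΔT = 332.0 MPa ⇒ ΔT = 332.0 / (195.1×10³ × 16.0×10⁻⁶) = 106.5 K.
T = 29.9 + 106.5 = 136.4 °C.

136 °C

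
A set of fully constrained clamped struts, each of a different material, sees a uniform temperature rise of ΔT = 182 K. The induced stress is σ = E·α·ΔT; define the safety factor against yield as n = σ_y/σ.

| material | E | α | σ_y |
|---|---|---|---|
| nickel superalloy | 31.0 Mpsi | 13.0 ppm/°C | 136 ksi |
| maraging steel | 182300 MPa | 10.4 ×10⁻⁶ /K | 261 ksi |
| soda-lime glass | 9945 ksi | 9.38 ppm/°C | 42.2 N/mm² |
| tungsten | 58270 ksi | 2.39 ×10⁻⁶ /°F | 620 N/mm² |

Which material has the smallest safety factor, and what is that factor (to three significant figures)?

soda-lime glass, n = 0.361

With everything in SI (GPa, ×10⁻⁶/K, MPa):
  nickel superalloy: E = 213.7, α = 13.0, σ_y = 937.7 → σ = 506 MPa, n = 1.85
  maraging steel: E = 182.3, α = 10.4, σ_y = 1800 → σ = 345 MPa, n = 5.22
  soda-lime glass: E = 68.57, α = 9.38, σ_y = 42.20 → σ = 117 MPa, n = 0.361
  tungsten: E = 401.8, α = 4.30, σ_y = 620.0 → σ = 315 MPa, n = 1.97
The minimum is soda-lime glass at n = 0.361.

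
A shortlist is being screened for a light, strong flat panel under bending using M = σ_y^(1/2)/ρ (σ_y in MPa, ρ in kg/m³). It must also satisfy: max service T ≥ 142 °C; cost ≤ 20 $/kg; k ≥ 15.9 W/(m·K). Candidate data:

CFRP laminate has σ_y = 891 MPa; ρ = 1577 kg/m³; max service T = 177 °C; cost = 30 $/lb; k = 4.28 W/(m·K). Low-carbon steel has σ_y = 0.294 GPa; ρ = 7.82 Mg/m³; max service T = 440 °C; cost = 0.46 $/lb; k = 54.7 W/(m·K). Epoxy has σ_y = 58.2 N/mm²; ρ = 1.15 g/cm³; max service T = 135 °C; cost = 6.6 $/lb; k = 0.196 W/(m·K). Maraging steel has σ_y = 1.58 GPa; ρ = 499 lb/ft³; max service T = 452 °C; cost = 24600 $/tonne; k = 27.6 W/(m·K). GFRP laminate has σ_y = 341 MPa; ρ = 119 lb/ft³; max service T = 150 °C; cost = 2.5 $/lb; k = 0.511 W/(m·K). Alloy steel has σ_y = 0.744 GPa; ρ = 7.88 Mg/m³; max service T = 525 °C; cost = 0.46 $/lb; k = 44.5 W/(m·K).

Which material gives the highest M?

alloy steel

Screen on constraints: max service T ≥ 142 °C; cost ≤ 20 $/kg; k ≥ 15.9 W/(m·K). Survivors: low-carbon steel, alloy steel.
Convert each candidate to consistent units, then evaluate M:
  low-carbon steel: σ_y = 294.0 MPa, ρ = 7820 kg/m³
  alloy steel: σ_y = 744.0 MPa, ρ = 7880 kg/m³
  alloy steel: M = 3.46×10⁻³
  low-carbon steel: M = 2.19×10⁻³
Alloy steel has the largest M.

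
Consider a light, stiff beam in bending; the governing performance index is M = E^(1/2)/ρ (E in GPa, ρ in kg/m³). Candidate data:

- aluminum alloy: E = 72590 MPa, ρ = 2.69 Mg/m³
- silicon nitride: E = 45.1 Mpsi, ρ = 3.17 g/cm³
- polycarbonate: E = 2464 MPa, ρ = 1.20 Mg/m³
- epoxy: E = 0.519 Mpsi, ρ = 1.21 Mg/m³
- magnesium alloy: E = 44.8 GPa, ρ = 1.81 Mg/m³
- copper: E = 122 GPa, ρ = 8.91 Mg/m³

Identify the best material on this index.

silicon nitride

Putting every candidate on a common basis:
  aluminum alloy: E = 72.59 GPa, ρ = 2690 kg/m³
  silicon nitride: E = 311.0 GPa, ρ = 3170 kg/m³
  polycarbonate: E = 2.464 GPa, ρ = 1200 kg/m³
  epoxy: E = 3.578 GPa, ρ = 1210 kg/m³
  magnesium alloy: E = 44.80 GPa, ρ = 1810 kg/m³
  copper: E = 122.0 GPa, ρ = 8910 kg/m³
  silicon nitride: M = 5.56×10⁻³
  magnesium alloy: M = 3.70×10⁻³
  aluminum alloy: M = 3.17×10⁻³
  epoxy: M = 1.56×10⁻³
  polycarbonate: M = 1.31×10⁻³
  copper: M = 1.24×10⁻³
Silicon nitride has the largest M.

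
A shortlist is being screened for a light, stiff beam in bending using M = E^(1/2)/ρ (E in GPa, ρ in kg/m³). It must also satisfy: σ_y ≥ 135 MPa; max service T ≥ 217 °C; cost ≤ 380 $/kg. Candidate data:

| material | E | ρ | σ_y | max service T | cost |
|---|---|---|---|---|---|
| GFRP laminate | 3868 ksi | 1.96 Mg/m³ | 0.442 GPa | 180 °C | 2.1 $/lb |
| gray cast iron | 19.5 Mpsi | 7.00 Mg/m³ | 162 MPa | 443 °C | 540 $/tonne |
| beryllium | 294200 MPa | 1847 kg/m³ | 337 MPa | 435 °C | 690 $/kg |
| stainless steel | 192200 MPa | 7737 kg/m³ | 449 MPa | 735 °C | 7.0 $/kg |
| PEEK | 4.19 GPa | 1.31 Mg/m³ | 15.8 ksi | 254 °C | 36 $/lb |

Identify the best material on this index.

Screen on constraints: σ_y ≥ 135 MPa; max service T ≥ 217 °C; cost ≤ 380 $/kg. Survivors: gray cast iron, stainless steel.
In SI units:
  gray cast iron: E = 134.4 GPa, ρ = 7000 kg/m³
  stainless steel: E = 192.2 GPa, ρ = 7737 kg/m³
  stainless steel: M = 1.79×10⁻³
  gray cast iron: M = 1.66×10⁻³
Stainless steel has the largest M.

stainless steel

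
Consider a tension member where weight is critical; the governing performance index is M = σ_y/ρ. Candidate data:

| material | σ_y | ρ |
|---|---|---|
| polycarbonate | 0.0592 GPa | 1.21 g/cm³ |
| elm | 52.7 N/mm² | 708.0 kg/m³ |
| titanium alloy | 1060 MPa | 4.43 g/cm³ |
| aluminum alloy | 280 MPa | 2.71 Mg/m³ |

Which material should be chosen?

titanium alloy

Convert each candidate to consistent units, then evaluate M:
  polycarbonate: σ_y = 59.20 MPa, ρ = 1210 kg/m³
  elm: σ_y = 52.70 MPa, ρ = 708.0 kg/m³
  titanium alloy: σ_y = 1060 MPa, ρ = 4430 kg/m³
  aluminum alloy: σ_y = 280.0 MPa, ρ = 2710 kg/m³
  titanium alloy: M = 239 kN·m/kg
  aluminum alloy: M = 103 kN·m/kg
  elm: M = 74.4 kN·m/kg
  polycarbonate: M = 48.9 kN·m/kg
Titanium alloy has the largest M.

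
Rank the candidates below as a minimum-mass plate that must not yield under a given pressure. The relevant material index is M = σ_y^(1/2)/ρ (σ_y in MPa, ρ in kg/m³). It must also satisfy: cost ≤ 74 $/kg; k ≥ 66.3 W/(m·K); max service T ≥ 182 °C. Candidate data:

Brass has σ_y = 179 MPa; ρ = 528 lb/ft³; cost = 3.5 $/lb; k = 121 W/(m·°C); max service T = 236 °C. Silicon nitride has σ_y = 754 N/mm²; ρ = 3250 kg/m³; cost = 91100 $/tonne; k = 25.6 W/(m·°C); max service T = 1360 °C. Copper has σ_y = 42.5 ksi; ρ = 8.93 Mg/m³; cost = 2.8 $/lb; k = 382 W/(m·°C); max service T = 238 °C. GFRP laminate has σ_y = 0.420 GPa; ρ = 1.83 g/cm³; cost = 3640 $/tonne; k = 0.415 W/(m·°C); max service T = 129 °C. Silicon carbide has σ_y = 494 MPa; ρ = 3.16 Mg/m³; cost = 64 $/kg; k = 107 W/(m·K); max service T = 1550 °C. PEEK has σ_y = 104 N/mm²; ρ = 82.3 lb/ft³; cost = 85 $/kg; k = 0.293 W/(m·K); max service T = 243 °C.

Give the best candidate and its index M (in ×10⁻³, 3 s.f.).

Screen on constraints: cost ≤ 74 $/kg; k ≥ 66.3 W/(m·K); max service T ≥ 182 °C. Survivors: brass, copper, silicon carbide.
After converting to SI:
  brass: σ_y = 179.0 MPa, ρ = 8458 kg/m³
  copper: σ_y = 293.0 MPa, ρ = 8930 kg/m³
  silicon carbide: σ_y = 494.0 MPa, ρ = 3160 kg/m³
  silicon carbide: M = 7.03×10⁻³
  copper: M = 1.92×10⁻³
  brass: M = 1.58×10⁻³
The maximum is for silicon carbide.

silicon carbide, M = 7.03×10⁻³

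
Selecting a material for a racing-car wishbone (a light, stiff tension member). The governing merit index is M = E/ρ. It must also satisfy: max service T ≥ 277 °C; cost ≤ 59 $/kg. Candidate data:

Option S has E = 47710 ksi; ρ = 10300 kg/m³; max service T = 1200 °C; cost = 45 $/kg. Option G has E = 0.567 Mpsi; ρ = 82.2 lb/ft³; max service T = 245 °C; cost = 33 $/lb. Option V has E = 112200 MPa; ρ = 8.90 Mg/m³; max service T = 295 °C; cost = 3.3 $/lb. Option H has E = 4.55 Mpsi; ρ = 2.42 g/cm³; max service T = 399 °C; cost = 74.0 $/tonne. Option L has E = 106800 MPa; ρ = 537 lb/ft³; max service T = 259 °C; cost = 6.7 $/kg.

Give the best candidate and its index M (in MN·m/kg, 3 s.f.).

option S, M = 31.9 MN·m/kg

Screen on constraints: max service T ≥ 277 °C; cost ≤ 59 $/kg. Survivors: option S, option V, option H.
Putting every candidate on a common basis:
  option S: E = 328.9 GPa, ρ = 10300 kg/m³
  option V: E = 112.2 GPa, ρ = 8900 kg/m³
  option H: E = 31.37 GPa, ρ = 2420 kg/m³
  option S: M = 31.9 MN·m/kg
  option H: M = 13.0 MN·m/kg
  option V: M = 12.6 MN·m/kg
Highest index: option S.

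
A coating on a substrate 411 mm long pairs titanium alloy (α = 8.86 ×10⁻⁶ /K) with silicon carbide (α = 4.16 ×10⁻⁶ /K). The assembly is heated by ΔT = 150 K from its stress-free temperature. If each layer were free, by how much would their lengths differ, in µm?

290 µm

Δα = |8.86 − 4.16|×10⁻⁶/K = 4.70×10⁻⁶/K.
ΔL_mismatch = Δα·L·ΔT = 4.70×10⁻⁶ × 411.0 mm × 150.0 K = 290 µm.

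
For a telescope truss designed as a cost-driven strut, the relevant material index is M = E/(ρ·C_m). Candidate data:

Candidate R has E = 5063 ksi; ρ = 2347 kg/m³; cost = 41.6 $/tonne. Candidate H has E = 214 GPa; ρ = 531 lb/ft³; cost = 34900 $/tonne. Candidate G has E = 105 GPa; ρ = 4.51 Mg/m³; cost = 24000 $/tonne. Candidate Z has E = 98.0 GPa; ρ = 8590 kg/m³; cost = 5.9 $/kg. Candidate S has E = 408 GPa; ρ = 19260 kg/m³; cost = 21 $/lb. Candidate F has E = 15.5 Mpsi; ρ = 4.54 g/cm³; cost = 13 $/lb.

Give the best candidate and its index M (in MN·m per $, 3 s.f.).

Convert each candidate to consistent units, then evaluate M:
  candidate R: E = 34.91 GPa, ρ = 2347 kg/m³, cost = 0.04160 $/kg
  candidate H: E = 214.0 GPa, ρ = 8506 kg/m³, cost = 34.90 $/kg
  candidate G: E = 105.0 GPa, ρ = 4510 kg/m³, cost = 24.00 $/kg
  candidate Z: E = 98.00 GPa, ρ = 8590 kg/m³, cost = 5.900 $/kg
  candidate S: E = 408.0 GPa, ρ = 19260 kg/m³, cost = 46.30 $/kg
  candidate F: E = 106.9 GPa, ρ = 4540 kg/m³, cost = 28.66 $/kg
  candidate R: M = 358 MN·m per $
  candidate Z: M = 1.93 MN·m per $
  candidate G: M = 0.970 MN·m per $
  candidate F: M = 0.821 MN·m per $
  candidate H: M = 0.721 MN·m per $
  candidate S: M = 0.458 MN·m per $
Candidate R ranks first.

candidate R, M = 358 MN·m per $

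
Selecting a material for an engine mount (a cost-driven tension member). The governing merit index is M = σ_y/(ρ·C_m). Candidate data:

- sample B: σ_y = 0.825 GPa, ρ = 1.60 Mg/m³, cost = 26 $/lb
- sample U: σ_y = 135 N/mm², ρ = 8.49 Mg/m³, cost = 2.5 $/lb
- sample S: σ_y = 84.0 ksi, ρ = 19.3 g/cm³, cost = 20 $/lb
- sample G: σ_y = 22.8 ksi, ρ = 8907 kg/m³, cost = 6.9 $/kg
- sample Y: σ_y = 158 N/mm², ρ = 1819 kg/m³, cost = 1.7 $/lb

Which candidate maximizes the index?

In SI units:
  sample B: σ_y = 825.0 MPa, ρ = 1600 kg/m³, cost = 57.32 $/kg
  sample U: σ_y = 135.0 MPa, ρ = 8490 kg/m³, cost = 5.511 $/kg
  sample S: σ_y = 579.2 MPa, ρ = 19300 kg/m³, cost = 44.09 $/kg
  sample G: σ_y = 157.2 MPa, ρ = 8907 kg/m³, cost = 6.900 $/kg
  sample Y: σ_y = 158.0 MPa, ρ = 1819 kg/m³, cost = 3.748 $/kg
  sample Y: M = 23.2 kN·m per $
  sample B: M = 9.00 kN·m per $
  sample U: M = 2.89 kN·m per $
  sample G: M = 2.56 kN·m per $
  sample S: M = 0.681 kN·m per $
The maximum is for sample Y.

sample Y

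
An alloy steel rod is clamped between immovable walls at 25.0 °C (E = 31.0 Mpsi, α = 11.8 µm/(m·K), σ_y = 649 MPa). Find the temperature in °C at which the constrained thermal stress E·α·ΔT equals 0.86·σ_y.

246 °C

E = 31.0 Mpsi = 213.7 GPa.
E·α·ΔT = 558.1 MPa ⇒ ΔT = 558.1 / (213.7×10³ × 11.8×10⁻⁶) = 221.3 K.
T = 25.0 + 221.3 = 246.3 °C.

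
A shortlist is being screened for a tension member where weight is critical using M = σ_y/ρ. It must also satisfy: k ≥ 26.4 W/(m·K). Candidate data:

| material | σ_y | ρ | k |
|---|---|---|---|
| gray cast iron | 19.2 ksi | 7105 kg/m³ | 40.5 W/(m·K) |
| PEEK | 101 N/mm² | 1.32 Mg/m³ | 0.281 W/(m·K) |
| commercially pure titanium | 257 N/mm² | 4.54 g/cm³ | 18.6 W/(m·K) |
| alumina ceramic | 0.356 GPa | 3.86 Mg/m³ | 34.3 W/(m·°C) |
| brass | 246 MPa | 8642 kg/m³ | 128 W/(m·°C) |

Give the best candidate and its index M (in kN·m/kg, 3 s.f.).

Screen on constraints: k ≥ 26.4 W/(m·K). Survivors: gray cast iron, alumina ceramic, brass.
After converting to SI:
  gray cast iron: σ_y = 132.4 MPa, ρ = 7105 kg/m³
  alumina ceramic: σ_y = 356.0 MPa, ρ = 3860 kg/m³
  brass: σ_y = 246.0 MPa, ρ = 8642 kg/m³
  alumina ceramic: M = 92.2 kN·m/kg
  brass: M = 28.5 kN·m/kg
  gray cast iron: M = 18.6 kN·m/kg
Highest index: alumina ceramic.

alumina ceramic, M = 92.2 kN·m/kg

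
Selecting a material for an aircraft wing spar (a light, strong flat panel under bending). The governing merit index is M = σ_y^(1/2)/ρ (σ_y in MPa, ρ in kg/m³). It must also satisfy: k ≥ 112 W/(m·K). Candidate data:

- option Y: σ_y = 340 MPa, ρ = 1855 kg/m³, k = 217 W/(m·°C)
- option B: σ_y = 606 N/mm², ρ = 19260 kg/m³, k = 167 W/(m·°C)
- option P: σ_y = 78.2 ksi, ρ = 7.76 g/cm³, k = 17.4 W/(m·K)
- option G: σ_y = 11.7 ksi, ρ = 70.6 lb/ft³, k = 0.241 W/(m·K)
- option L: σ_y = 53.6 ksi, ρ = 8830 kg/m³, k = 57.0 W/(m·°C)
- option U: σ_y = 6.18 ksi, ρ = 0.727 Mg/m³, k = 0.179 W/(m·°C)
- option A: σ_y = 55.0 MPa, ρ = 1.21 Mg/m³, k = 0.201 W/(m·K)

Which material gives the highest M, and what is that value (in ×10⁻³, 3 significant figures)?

Screen on constraints: k ≥ 112 W/(m·K). Survivors: option Y, option B.
Convert each candidate to consistent units, then evaluate M:
  option Y: σ_y = 340.0 MPa, ρ = 1855 kg/m³
  option B: σ_y = 606.0 MPa, ρ = 19260 kg/m³
  option Y: M = 9.94×10⁻³
  option B: M = 1.28×10⁻³
Option Y has the largest M.

option Y, M = 9.94×10⁻³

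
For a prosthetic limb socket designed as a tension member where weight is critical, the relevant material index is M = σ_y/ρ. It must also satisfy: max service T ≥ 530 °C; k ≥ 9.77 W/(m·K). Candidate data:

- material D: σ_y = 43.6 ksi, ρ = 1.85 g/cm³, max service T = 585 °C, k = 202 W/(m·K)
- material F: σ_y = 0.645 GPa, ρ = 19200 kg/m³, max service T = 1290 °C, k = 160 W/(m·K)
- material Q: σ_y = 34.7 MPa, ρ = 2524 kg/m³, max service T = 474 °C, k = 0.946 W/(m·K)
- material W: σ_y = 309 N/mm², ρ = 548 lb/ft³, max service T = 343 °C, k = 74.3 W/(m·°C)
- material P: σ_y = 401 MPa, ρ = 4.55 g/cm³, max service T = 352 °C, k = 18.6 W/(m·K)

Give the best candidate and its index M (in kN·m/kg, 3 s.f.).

Screen on constraints: max service T ≥ 530 °C; k ≥ 9.77 W/(m·K). Survivors: material D, material F.
Convert each candidate to consistent units, then evaluate M:
  material D: σ_y = 300.6 MPa, ρ = 1850 kg/m³
  material F: σ_y = 645.0 MPa, ρ = 19200 kg/m³
  material D: M = 162 kN·m/kg
  material F: M = 33.6 kN·m/kg
The maximum is for material D.

material D, M = 162 kN·m/kg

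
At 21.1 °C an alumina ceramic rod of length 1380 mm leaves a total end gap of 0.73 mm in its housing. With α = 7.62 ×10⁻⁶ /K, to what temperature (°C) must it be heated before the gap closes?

α·L₀·ΔT = 0.73 mm ⇒ ΔT = 0.73 / (7.62×10⁻⁶ × 1380.0) = 69.42 K.
T = 21.1 + 69.42 = 90.52 °C.

90.5 °C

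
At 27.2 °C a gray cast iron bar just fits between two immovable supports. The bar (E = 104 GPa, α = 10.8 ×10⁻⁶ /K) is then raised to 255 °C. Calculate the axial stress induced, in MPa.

ΔT = 227.8 K. Constrained thermal stress σ = E·α·ΔT = 104.0×10³ MPa × 10.8×10⁻⁶ × 227.8 = 256 MPa (compressive).

256 MPa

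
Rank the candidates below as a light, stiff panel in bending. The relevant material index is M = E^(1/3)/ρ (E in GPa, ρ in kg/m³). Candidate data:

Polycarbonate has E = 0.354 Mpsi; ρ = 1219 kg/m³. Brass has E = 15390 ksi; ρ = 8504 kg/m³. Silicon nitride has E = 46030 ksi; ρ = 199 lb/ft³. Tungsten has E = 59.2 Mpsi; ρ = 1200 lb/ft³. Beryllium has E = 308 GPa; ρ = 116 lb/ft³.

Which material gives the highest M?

beryllium

Putting every candidate on a common basis:
  polycarbonate: E = 2.441 GPa, ρ = 1219 kg/m³
  brass: E = 106.1 GPa, ρ = 8504 kg/m³
  silicon nitride: E = 317.4 GPa, ρ = 3188 kg/m³
  tungsten: E = 408.2 GPa, ρ = 19220 kg/m³
  beryllium: E = 308.0 GPa, ρ = 1858 kg/m³
  beryllium: M = 3.63×10⁻³
  silicon nitride: M = 2.14×10⁻³
  polycarbonate: M = 1.10×10⁻³
  brass: M = 0.557×10⁻³
  tungsten: M = 0.386×10⁻³
The maximum is for beryllium.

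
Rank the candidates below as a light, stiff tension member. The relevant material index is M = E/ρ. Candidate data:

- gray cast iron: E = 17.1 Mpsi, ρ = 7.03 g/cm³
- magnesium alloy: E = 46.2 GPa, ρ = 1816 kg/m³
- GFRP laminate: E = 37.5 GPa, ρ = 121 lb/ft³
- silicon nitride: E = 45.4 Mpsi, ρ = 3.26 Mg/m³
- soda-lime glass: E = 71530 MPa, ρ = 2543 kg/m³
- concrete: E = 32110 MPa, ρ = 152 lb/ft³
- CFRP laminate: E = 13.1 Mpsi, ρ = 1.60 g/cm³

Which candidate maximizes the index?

silicon nitride

Putting every candidate on a common basis:
  gray cast iron: E = 117.9 GPa, ρ = 7030 kg/m³
  magnesium alloy: E = 46.20 GPa, ρ = 1816 kg/m³
  GFRP laminate: E = 37.50 GPa, ρ = 1938 kg/m³
  silicon nitride: E = 313.0 GPa, ρ = 3260 kg/m³
  soda-lime glass: E = 71.53 GPa, ρ = 2543 kg/m³
  concrete: E = 32.11 GPa, ρ = 2435 kg/m³
  CFRP laminate: E = 90.32 GPa, ρ = 1600 kg/m³
  silicon nitride: M = 96.0 MN·m/kg
  CFRP laminate: M = 56.5 MN·m/kg
  soda-lime glass: M = 28.1 MN·m/kg
  magnesium alloy: M = 25.4 MN·m/kg
  GFRP laminate: M = 19.3 MN·m/kg
  gray cast iron: M = 16.8 MN·m/kg
  concrete: M = 13.2 MN·m/kg
Silicon nitride has the largest M.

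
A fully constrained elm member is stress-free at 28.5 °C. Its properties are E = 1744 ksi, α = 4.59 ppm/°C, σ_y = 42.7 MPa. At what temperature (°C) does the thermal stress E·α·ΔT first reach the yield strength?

E = 1744 ksi = 12.02 GPa.
E·α·ΔT = 42.70 MPa ⇒ ΔT = 42.70 / (12.02×10³ × 4.59×10⁻⁶) = 773.7 K.
T = 28.5 + 773.7 = 802.2 °C.

802 °C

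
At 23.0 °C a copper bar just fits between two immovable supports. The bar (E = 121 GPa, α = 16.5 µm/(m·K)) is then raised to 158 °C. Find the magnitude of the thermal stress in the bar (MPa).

ΔT = 135.0 K. Constrained thermal stress σ = E·α·ΔT = 121.0×10³ MPa × 16.5×10⁻⁶ × 135.0 = 270 MPa (compressive).

270 MPa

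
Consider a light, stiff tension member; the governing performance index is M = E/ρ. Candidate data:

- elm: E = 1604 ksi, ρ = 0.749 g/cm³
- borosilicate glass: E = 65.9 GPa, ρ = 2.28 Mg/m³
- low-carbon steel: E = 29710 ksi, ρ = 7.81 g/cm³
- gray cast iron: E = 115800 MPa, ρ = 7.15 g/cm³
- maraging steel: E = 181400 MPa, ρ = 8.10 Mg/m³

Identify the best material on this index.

borosilicate glass

Putting every candidate on a common basis:
  elm: E = 11.06 GPa, ρ = 749.0 kg/m³
  borosilicate glass: E = 65.90 GPa, ρ = 2280 kg/m³
  low-carbon steel: E = 204.8 GPa, ρ = 7810 kg/m³
  gray cast iron: E = 115.8 GPa, ρ = 7150 kg/m³
  maraging steel: E = 181.4 GPa, ρ = 8100 kg/m³
  borosilicate glass: M = 28.9 MN·m/kg
  low-carbon steel: M = 26.2 MN·m/kg
  maraging steel: M = 22.4 MN·m/kg
  gray cast iron: M = 16.2 MN·m/kg
  elm: M = 14.8 MN·m/kg
Highest index: borosilicate glass.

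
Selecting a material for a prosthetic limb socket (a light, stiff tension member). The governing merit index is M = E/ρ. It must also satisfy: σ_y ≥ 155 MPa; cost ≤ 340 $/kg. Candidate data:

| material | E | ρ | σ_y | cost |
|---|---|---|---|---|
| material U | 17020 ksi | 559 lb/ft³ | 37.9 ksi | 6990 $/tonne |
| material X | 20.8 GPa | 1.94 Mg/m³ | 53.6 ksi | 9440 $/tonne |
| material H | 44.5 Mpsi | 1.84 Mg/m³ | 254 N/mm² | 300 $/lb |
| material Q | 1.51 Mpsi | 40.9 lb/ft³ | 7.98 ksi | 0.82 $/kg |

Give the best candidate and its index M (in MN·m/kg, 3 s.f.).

material U, M = 13.1 MN·m/kg

Screen on constraints: σ_y ≥ 155 MPa; cost ≤ 340 $/kg. Survivors: material U, material X.
In SI units:
  material U: E = 117.3 GPa, ρ = 8954 kg/m³
  material X: E = 20.80 GPa, ρ = 1940 kg/m³
  material U: M = 13.1 MN·m/kg
  material X: M = 10.7 MN·m/kg
The maximum is for material U.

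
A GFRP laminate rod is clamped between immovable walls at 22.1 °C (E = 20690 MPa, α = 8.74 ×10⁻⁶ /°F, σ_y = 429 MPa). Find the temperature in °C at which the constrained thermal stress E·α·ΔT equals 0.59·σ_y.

800 °C

E = 20690 MPa = 20.69 GPa.
α = 8.74×10⁻⁶/°F × 9/5 = 15.7×10⁻⁶/K.
E·α·ΔT = 253.1 MPa ⇒ ΔT = 253.1 / (20.69×10³ × 15.7×10⁻⁶) = 777.6 K.
T = 22.1 + 777.6 = 799.7 °C.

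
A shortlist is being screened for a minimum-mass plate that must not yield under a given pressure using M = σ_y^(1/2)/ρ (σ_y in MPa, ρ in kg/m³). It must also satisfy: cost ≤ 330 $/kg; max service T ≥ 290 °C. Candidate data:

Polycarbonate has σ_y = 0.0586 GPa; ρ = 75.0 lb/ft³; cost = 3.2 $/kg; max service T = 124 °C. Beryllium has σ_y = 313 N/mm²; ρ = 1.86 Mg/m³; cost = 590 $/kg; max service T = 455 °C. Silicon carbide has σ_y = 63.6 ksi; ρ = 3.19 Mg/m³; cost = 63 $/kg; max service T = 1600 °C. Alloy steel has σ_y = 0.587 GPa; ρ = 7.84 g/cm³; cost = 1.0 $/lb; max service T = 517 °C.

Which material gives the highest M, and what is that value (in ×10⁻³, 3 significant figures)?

silicon carbide, M = 6.56×10⁻³

Screen on constraints: cost ≤ 330 $/kg; max service T ≥ 290 °C. Survivors: silicon carbide, alloy steel.
Normalizing units and computing the index:
  silicon carbide: σ_y = 438.5 MPa, ρ = 3190 kg/m³
  alloy steel: σ_y = 587.0 MPa, ρ = 7840 kg/m³
  silicon carbide: M = 6.56×10⁻³
  alloy steel: M = 3.09×10⁻³
Silicon carbide has the largest M.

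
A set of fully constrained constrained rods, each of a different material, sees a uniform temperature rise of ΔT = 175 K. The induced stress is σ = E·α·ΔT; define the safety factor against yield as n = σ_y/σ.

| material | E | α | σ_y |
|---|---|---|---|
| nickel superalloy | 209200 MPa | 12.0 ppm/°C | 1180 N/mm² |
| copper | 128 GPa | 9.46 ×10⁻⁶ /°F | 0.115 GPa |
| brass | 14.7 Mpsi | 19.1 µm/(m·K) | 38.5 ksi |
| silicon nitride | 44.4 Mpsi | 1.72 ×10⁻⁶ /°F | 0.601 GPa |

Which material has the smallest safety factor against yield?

copper

Converting E to GPa, α to ×10⁻⁶/K, σ_y to MPa, then σ and n for each:
  nickel superalloy: E = 209.2, α = 12.0, σ_y = 1180 → σ = 439 MPa, n = 2.69
  copper: E = 128.0, α = 17.0, σ_y = 115.0 → σ = 381 MPa, n = 0.301
  brass: E = 101.4, α = 19.1, σ_y = 265.4 → σ = 339 MPa, n = 0.784
  silicon nitride: E = 306.1, α = 3.10, σ_y = 601.0 → σ = 166 MPa, n = 3.62
Copper has the lowest safety factor, n = 0.301.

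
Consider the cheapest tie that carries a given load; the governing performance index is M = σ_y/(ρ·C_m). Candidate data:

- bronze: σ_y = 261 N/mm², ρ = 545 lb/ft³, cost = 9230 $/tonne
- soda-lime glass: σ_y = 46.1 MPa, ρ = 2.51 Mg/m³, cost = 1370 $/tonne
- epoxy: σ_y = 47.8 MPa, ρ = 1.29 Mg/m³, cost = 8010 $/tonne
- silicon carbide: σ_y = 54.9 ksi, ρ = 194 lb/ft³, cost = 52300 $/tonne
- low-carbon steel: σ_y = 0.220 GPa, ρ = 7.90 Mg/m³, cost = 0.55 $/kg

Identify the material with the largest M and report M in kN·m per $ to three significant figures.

low-carbon steel, M = 50.6 kN·m per $

In SI units:
  bronze: σ_y = 261.0 MPa, ρ = 8730 kg/m³, cost = 9.230 $/kg
  soda-lime glass: σ_y = 46.10 MPa, ρ = 2510 kg/m³, cost = 1.370 $/kg
  epoxy: σ_y = 47.80 MPa, ρ = 1290 kg/m³, cost = 8.010 $/kg
  silicon carbide: σ_y = 378.5 MPa, ρ = 3108 kg/m³, cost = 52.30 $/kg
  low-carbon steel: σ_y = 220.0 MPa, ρ = 7900 kg/m³, cost = 0.5500 $/kg
  low-carbon steel: M = 50.6 kN·m per $
  soda-lime glass: M = 13.4 kN·m per $
  epoxy: M = 4.63 kN·m per $
  bronze: M = 3.24 kN·m per $
  silicon carbide: M = 2.33 kN·m per $
Low-carbon steel ranks first.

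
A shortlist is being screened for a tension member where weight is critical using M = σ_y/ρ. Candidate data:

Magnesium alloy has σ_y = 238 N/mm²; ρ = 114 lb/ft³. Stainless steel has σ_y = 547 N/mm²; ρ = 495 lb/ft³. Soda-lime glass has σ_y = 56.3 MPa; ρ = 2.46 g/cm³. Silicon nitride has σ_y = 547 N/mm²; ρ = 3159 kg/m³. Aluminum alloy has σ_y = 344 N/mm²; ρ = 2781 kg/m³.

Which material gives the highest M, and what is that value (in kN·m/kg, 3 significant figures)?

silicon nitride, M = 173 kN·m/kg

After converting to SI:
  magnesium alloy: σ_y = 238.0 MPa, ρ = 1826 kg/m³
  stainless steel: σ_y = 547.0 MPa, ρ = 7929 kg/m³
  soda-lime glass: σ_y = 56.30 MPa, ρ = 2460 kg/m³
  silicon nitride: σ_y = 547.0 MPa, ρ = 3159 kg/m³
  aluminum alloy: σ_y = 344.0 MPa, ρ = 2781 kg/m³
  silicon nitride: M = 173 kN·m/kg
  magnesium alloy: M = 130 kN·m/kg
  aluminum alloy: M = 124 kN·m/kg
  stainless steel: M = 69.0 kN·m/kg
  soda-lime glass: M = 22.9 kN·m/kg
Silicon nitride has the largest M.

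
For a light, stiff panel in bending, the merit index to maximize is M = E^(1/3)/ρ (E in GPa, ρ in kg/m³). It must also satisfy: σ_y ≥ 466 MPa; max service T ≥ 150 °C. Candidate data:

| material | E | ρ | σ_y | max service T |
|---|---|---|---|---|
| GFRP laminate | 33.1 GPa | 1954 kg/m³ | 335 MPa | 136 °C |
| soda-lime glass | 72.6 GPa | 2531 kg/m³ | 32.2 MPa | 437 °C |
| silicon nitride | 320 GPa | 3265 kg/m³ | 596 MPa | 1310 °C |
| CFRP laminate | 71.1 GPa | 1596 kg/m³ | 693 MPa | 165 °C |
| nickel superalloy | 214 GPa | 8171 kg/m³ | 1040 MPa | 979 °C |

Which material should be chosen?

CFRP laminate

Screen on constraints: σ_y ≥ 466 MPa; max service T ≥ 150 °C. Survivors: silicon nitride, CFRP laminate, nickel superalloy.
Per-candidate index values:
  CFRP laminate: M = 2.60×10⁻³
  silicon nitride: M = 2.09×10⁻³
  nickel superalloy: M = 0.732×10⁻³
CFRP laminate ranks first.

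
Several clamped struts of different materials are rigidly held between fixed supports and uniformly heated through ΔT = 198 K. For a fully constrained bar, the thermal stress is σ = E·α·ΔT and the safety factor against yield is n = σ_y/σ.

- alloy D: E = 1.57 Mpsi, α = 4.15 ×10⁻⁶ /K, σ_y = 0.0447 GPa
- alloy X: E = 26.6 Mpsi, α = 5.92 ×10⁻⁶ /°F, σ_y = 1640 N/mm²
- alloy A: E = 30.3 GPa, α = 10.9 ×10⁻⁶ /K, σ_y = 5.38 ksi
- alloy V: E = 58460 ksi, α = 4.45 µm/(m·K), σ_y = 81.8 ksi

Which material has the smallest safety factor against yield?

alloy A

Converting E to GPa, α to ×10⁻⁶/K, σ_y to MPa, then σ and n for each:
  alloy D: E = 10.82, α = 4.15, σ_y = 44.70 → σ = 8.89 MPa, n = 5.03
  alloy X: E = 183.4, α = 10.7, σ_y = 1640 → σ = 387 MPa, n = 4.24
  alloy A: E = 30.30, α = 10.9, σ_y = 37.09 → σ = 65.4 MPa, n = 0.567
  alloy V: E = 403.1, α = 4.45, σ_y = 564.0 → σ = 355 MPa, n = 1.59
Smallest n: alloy A with n = 0.567.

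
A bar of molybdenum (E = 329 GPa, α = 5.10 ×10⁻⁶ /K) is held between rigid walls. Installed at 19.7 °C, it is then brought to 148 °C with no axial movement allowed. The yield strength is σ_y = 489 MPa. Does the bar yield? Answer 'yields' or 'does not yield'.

ΔT = 128.3 K. Constrained thermal stress σ = E·α·ΔT = 329.0×10³ MPa × 5.10×10⁻⁶ × 128.3 = 215 MPa (compressive).
Compare to σ_y = 489 MPa: σ < σ_y, so it does not yield.

does not yield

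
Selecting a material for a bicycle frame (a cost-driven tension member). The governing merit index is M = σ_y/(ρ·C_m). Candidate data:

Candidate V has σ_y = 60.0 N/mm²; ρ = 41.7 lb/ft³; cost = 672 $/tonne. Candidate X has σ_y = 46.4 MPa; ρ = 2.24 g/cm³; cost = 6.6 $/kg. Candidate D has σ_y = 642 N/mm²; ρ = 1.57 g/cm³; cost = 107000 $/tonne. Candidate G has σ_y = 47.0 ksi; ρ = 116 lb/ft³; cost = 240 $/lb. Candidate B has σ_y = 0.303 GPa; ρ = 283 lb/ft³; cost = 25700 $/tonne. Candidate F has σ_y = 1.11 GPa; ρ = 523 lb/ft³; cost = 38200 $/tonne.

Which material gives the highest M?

Normalizing units and computing the index:
  candidate V: σ_y = 60.00 MPa, ρ = 668.0 kg/m³, cost = 0.6720 $/kg
  candidate X: σ_y = 46.40 MPa, ρ = 2240 kg/m³, cost = 6.600 $/kg
  candidate D: σ_y = 642.0 MPa, ρ = 1570 kg/m³, cost = 107.0 $/kg
  candidate G: σ_y = 324.1 MPa, ρ = 1858 kg/m³, cost = 529.1 $/kg
  candidate B: σ_y = 303.0 MPa, ρ = 4533 kg/m³, cost = 25.70 $/kg
  candidate F: σ_y = 1110 MPa, ρ = 8378 kg/m³, cost = 38.20 $/kg
  candidate V: M = 134 kN·m per $
  candidate D: M = 3.82 kN·m per $
  candidate F: M = 3.47 kN·m per $
  candidate X: M = 3.14 kN·m per $
  candidate B: M = 2.60 kN·m per $
  candidate G: M = 0.330 kN·m per $
The maximum is for candidate V.

candidate V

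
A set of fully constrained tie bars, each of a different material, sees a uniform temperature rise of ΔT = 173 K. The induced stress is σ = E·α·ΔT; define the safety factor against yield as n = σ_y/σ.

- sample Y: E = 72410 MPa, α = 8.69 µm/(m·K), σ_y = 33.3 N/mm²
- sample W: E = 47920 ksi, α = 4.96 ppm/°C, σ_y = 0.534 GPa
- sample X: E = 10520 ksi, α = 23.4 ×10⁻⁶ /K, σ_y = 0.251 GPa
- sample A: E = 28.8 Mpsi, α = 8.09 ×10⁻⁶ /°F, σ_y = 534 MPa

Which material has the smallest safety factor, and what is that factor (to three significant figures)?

In consistent units (E in GPa, α in ×10⁻⁶/K, σ_y in MPa):
  sample Y: E = 72.41, α = 8.69, σ_y = 33.30 → σ = 109 MPa, n = 0.306
  sample W: E = 330.4, α = 4.96, σ_y = 534.0 → σ = 284 MPa, n = 1.88
  sample X: E = 72.53, α = 23.4, σ_y = 251.0 → σ = 294 MPa, n = 0.855
  sample A: E = 198.6, α = 14.6, σ_y = 534.0 → σ = 500 MPa, n = 1.07
Smallest n: sample Y with n = 0.306.

sample Y, n = 0.306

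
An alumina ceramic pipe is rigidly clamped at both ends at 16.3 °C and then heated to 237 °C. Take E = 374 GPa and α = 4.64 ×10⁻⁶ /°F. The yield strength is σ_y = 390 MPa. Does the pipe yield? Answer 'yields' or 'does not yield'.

α = 4.64×10⁻⁶/°F × 9/5 = 8.35×10⁻⁶/K.
ΔT = 220.7 K. Constrained thermal stress σ = E·α·ΔT = 374.0×10³ MPa × 8.35×10⁻⁶ × 220.7 = 689 MPa (compressive).
Compare to σ_y = 390 MPa: σ ≥ σ_y, so it yields.

yields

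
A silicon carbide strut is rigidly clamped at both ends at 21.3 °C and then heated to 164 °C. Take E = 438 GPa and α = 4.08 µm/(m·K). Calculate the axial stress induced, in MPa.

255 MPa

ΔT = 142.7 K. Constrained thermal stress σ = E·α·ΔT = 438.0×10³ MPa × 4.08×10⁻⁶ × 142.7 = 255 MPa (compressive).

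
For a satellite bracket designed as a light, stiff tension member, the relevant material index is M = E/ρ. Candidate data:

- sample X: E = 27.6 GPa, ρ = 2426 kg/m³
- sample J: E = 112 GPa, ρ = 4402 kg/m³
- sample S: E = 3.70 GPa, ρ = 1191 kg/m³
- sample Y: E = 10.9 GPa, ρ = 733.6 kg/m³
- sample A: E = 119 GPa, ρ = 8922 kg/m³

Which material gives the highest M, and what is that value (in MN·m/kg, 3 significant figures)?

sample J, M = 25.4 MN·m/kg

Evaluate M for each candidate:
  sample J: M = 25.4 MN·m/kg
  sample Y: M = 14.9 MN·m/kg
  sample A: M = 13.3 MN·m/kg
  sample X: M = 11.4 MN·m/kg
  sample S: M = 3.11 MN·m/kg
Sample J has the largest M.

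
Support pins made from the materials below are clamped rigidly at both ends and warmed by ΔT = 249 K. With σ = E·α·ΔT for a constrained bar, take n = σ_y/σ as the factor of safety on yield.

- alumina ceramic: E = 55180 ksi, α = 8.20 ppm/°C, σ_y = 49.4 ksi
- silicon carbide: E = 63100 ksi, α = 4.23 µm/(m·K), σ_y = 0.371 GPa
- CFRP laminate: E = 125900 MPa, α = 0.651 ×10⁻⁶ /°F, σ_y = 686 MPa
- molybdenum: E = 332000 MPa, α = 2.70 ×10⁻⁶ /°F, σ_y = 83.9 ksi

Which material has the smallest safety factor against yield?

alumina ceramic

With everything in SI (GPa, ×10⁻⁶/K, MPa):
  alumina ceramic: E = 380.5, α = 8.20, σ_y = 340.6 → σ = 777 MPa, n = 0.438
  silicon carbide: E = 435.1, α = 4.23, σ_y = 371.0 → σ = 458 MPa, n = 0.810
  CFRP laminate: E = 125.9, α = 1.17, σ_y = 686.0 → σ = 36.7 MPa, n = 18.7
  molybdenum: E = 332.0, α = 4.86, σ_y = 578.5 → σ = 402 MPa, n = 1.44
Smallest n: alumina ceramic with n = 0.438.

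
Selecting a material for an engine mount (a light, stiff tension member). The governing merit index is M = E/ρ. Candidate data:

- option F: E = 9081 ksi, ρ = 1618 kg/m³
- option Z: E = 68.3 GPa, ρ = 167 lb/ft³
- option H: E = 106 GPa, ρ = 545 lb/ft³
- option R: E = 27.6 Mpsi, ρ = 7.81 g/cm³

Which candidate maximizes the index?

option F

After converting to SI:
  option F: E = 62.61 GPa, ρ = 1618 kg/m³
  option Z: E = 68.30 GPa, ρ = 2675 kg/m³
  option H: E = 106.0 GPa, ρ = 8730 kg/m³
  option R: E = 190.3 GPa, ρ = 7810 kg/m³
  option F: M = 38.7 MN·m/kg
  option Z: M = 25.5 MN·m/kg
  option R: M = 24.4 MN·m/kg
  option H: M = 12.1 MN·m/kg
The maximum is for option F.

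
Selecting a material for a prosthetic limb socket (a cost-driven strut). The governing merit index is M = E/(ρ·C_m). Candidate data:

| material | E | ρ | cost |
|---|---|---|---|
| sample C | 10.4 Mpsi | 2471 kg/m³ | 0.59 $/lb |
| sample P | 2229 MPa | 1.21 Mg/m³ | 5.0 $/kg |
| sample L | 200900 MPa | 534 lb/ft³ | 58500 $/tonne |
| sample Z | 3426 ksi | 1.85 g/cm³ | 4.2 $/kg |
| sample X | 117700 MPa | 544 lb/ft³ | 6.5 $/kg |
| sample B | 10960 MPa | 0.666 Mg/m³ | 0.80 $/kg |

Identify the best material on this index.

Normalizing units and computing the index:
  sample C: E = 71.71 GPa, ρ = 2471 kg/m³, cost = 1.301 $/kg
  sample P: E = 2.229 GPa, ρ = 1210 kg/m³, cost = 5.000 $/kg
  sample L: E = 200.9 GPa, ρ = 8554 kg/m³, cost = 58.50 $/kg
  sample Z: E = 23.62 GPa, ρ = 1850 kg/m³, cost = 4.200 $/kg
  sample X: E = 117.7 GPa, ρ = 8714 kg/m³, cost = 6.500 $/kg
  sample B: E = 10.96 GPa, ρ = 666.0 kg/m³, cost = 0.8000 $/kg
  sample C: M = 22.3 MN·m per $
  sample B: M = 20.6 MN·m per $
  sample Z: M = 3.04 MN·m per $
  sample X: M = 2.08 MN·m per $
  sample L: M = 0.401 MN·m per $
  sample P: M = 0.368 MN·m per $
The maximum is for sample C.

sample C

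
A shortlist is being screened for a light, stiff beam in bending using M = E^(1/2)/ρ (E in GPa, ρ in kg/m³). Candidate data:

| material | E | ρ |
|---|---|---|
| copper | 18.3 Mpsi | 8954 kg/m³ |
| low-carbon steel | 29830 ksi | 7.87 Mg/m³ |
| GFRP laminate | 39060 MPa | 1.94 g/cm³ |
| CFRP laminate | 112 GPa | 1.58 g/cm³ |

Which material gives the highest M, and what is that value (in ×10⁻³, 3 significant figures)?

CFRP laminate, M = 6.70×10⁻³

Convert each candidate to consistent units, then evaluate M:
  copper: E = 126.2 GPa, ρ = 8954 kg/m³
  low-carbon steel: E = 205.7 GPa, ρ = 7870 kg/m³
  GFRP laminate: E = 39.06 GPa, ρ = 1940 kg/m³
  CFRP laminate: E = 112.0 GPa, ρ = 1580 kg/m³
  CFRP laminate: M = 6.70×10⁻³
  GFRP laminate: M = 3.22×10⁻³
  low-carbon steel: M = 1.82×10⁻³
  copper: M = 1.25×10⁻³
CFRP laminate has the largest M.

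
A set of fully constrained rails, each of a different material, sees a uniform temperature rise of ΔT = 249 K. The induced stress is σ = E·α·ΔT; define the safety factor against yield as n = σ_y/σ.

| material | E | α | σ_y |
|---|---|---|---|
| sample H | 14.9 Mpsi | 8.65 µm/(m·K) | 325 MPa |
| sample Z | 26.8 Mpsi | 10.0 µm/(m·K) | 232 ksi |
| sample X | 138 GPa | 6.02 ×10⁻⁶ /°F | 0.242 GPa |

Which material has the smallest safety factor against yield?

sample X

With everything in SI (GPa, ×10⁻⁶/K, MPa):
  sample H: E = 102.7, α = 8.65, σ_y = 325.0 → σ = 221 MPa, n = 1.47
  sample Z: E = 184.8, α = 10.0, σ_y = 1600 → σ = 460 MPa, n = 3.48
  sample X: E = 138.0, α = 10.8, σ_y = 242.0 → σ = 372 MPa, n = 0.650
The minimum is sample X at n = 0.650.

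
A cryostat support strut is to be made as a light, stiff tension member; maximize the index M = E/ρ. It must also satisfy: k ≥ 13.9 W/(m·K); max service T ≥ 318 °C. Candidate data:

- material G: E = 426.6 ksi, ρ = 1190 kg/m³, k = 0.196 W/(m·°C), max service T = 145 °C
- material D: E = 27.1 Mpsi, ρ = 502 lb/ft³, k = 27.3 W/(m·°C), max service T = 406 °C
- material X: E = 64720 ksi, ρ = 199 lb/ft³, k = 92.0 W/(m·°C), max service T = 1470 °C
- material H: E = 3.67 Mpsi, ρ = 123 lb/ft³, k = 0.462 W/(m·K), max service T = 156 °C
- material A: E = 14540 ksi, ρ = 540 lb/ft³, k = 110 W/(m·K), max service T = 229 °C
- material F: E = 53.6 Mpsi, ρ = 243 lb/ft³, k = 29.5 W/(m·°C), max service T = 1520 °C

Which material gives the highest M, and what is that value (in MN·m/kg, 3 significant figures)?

material X, M = 140 MN·m/kg

Screen on constraints: k ≥ 13.9 W/(m·K); max service T ≥ 318 °C. Survivors: material D, material X, material F.
Putting every candidate on a common basis:
  material D: E = 186.8 GPa, ρ = 8041 kg/m³
  material X: E = 446.2 GPa, ρ = 3188 kg/m³
  material F: E = 369.6 GPa, ρ = 3892 kg/m³
  material X: M = 140 MN·m/kg
  material F: M = 94.9 MN·m/kg
  material D: M = 23.2 MN·m/kg
Highest index: material X.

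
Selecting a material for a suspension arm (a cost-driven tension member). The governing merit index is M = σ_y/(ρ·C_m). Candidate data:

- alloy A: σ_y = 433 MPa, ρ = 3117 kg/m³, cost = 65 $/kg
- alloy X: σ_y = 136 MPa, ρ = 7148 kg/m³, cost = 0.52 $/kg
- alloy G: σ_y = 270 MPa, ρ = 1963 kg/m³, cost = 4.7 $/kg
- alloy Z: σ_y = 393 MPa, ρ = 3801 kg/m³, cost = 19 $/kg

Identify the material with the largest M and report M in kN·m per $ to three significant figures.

alloy X, M = 36.6 kN·m per $

Per-candidate index values:
  alloy X: M = 36.6 kN·m per $
  alloy G: M = 29.3 kN·m per $
  alloy Z: M = 5.44 kN·m per $
  alloy A: M = 2.14 kN·m per $
Alloy X has the largest M.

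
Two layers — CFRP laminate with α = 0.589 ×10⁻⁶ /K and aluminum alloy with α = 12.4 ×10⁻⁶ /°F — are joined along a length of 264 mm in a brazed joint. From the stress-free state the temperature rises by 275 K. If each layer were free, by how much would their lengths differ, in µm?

aluminum alloy: α = 12.4×10⁻⁶/°F × 9/5 = 22.3×10⁻⁶/K.
Δα = |0.589 − 22.3|×10⁻⁶/K = 21.7×10⁻⁶/K.
ΔL_mismatch = Δα·L·ΔT = 21.7×10⁻⁶ × 264.0 mm × 275.0 K = 1580 µm.

1580 µm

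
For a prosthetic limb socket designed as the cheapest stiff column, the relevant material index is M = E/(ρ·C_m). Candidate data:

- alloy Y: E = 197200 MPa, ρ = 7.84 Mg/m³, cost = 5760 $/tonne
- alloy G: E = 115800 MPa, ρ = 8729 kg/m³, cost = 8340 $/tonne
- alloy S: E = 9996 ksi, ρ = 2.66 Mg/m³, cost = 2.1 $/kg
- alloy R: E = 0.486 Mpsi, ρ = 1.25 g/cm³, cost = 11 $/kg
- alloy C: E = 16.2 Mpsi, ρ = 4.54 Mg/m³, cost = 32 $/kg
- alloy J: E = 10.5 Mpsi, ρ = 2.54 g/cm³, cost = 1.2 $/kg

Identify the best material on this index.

alloy J

In SI units:
  alloy Y: E = 197.2 GPa, ρ = 7840 kg/m³, cost = 5.760 $/kg
  alloy G: E = 115.8 GPa, ρ = 8729 kg/m³, cost = 8.340 $/kg
  alloy S: E = 68.92 GPa, ρ = 2660 kg/m³, cost = 2.100 $/kg
  alloy R: E = 3.351 GPa, ρ = 1250 kg/m³, cost = 11.00 $/kg
  alloy C: E = 111.7 GPa, ρ = 4540 kg/m³, cost = 32.00 $/kg
  alloy J: E = 72.39 GPa, ρ = 2540 kg/m³, cost = 1.200 $/kg
  alloy J: M = 23.8 MN·m per $
  alloy S: M = 12.3 MN·m per $
  alloy Y: M = 4.37 MN·m per $
  alloy G: M = 1.59 MN·m per $
  alloy C: M = 0.769 MN·m per $
  alloy R: M = 0.244 MN·m per $
Alloy J has the largest M.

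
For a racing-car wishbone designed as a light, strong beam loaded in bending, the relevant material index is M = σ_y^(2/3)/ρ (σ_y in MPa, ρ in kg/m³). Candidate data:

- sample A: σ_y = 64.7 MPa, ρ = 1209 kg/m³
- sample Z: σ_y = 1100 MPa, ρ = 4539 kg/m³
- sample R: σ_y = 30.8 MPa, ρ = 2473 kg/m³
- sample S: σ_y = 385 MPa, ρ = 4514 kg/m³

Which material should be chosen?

sample Z

Per-candidate index values:
  sample Z: M = 23.5×10⁻³
  sample A: M = 13.3×10⁻³
  sample S: M = 11.7×10⁻³
  sample R: M = 3.97×10⁻³
Sample Z ranks first.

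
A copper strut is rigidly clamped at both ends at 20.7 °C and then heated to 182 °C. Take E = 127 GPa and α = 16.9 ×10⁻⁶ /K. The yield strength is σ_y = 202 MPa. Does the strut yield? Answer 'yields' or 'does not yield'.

ΔT = 161.3 K. Constrained thermal stress σ = E·α·ΔT = 127.0×10³ MPa × 16.9×10⁻⁶ × 161.3 = 346 MPa (compressive).
Compare to σ_y = 202 MPa: σ ≥ σ_y, so it yields.

yields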